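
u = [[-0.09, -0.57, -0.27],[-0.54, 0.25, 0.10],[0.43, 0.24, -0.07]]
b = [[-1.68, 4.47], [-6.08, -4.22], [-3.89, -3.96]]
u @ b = [[4.67, 3.07],[-1.00, -3.86],[-1.91, 1.19]]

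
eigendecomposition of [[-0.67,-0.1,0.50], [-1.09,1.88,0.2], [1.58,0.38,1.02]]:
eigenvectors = [[0.74, 0.22, 0.06],  [0.31, 0.11, 0.88],  [-0.60, 0.97, 0.47]]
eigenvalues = [-1.12, 1.43, 1.92]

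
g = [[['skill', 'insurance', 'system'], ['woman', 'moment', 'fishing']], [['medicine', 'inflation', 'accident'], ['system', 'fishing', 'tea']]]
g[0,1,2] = 'fishing'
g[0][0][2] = 'system'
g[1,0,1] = 'inflation'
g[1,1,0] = 'system'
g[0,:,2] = ['system', 'fishing']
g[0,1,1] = 'moment'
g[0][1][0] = 'woman'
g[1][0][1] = 'inflation'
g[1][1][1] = 'fishing'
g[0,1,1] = 'moment'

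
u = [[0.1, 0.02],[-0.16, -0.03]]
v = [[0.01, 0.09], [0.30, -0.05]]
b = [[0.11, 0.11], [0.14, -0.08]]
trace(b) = 0.03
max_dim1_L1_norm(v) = 0.35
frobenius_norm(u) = 0.19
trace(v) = -0.04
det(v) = -0.03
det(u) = 0.00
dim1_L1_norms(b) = [0.22, 0.22]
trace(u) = 0.07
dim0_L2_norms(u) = [0.19, 0.04]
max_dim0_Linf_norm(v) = 0.3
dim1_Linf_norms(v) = [0.09, 0.3]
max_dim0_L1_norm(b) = 0.25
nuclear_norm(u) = 0.19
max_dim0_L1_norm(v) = 0.31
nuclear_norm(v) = 0.39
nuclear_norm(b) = 0.31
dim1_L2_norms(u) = [0.1, 0.16]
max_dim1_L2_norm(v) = 0.3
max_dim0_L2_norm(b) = 0.18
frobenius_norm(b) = 0.22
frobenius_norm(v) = 0.32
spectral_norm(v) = 0.30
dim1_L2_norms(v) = [0.09, 0.3]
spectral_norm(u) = 0.19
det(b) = -0.02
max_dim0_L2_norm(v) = 0.3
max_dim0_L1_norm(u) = 0.26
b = v + u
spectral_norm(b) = 0.18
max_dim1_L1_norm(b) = 0.22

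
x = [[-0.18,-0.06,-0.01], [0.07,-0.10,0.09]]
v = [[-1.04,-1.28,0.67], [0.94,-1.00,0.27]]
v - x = [[-0.86, -1.22, 0.68], [0.87, -0.9, 0.18]]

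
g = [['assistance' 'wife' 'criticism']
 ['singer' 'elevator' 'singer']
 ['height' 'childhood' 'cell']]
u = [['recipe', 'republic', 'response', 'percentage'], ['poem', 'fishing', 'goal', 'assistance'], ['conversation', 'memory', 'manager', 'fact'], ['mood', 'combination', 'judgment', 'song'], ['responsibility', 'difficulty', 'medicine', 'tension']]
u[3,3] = 'song'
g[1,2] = 'singer'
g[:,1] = ['wife', 'elevator', 'childhood']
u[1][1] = 'fishing'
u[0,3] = 'percentage'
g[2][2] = 'cell'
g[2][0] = 'height'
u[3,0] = 'mood'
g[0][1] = 'wife'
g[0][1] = 'wife'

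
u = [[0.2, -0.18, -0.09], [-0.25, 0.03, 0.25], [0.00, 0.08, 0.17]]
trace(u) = 0.40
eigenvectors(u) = [[0.40,-0.72,0.73], [0.89,0.66,-0.14], [-0.22,0.23,0.66]]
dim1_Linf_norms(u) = [0.2, 0.25, 0.17]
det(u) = -0.01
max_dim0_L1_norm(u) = 0.51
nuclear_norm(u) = 0.73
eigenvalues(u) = [-0.15, 0.39, 0.15]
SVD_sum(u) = [[0.17,-0.08,-0.17], [-0.23,0.11,0.23], [-0.09,0.05,0.09]] + [[0.04, -0.08, 0.08], [0.02, -0.04, 0.04], [0.03, -0.04, 0.05]] + [[-0.02, -0.02, -0.01], [-0.04, -0.05, -0.02], [0.07, 0.08, 0.03]]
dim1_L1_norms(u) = [0.47, 0.53, 0.25]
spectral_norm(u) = 0.45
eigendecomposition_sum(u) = [[-0.03, -0.05, 0.03], [-0.07, -0.10, 0.06], [0.02, 0.03, -0.01]] + [[0.19,-0.14,-0.24], [-0.17,0.13,0.21], [-0.06,0.05,0.08]] + [[0.05, 0.01, 0.12],[-0.01, -0.00, -0.02],[0.04, 0.01, 0.11]]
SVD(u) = [[-0.57, 0.8, 0.21], [0.76, 0.41, 0.5], [0.31, 0.44, -0.84]] @ diag([0.4491115838247967, 0.15382661221288493, 0.1278129831022239]) @ [[-0.68, 0.33, 0.66],[0.37, -0.62, 0.69],[-0.64, -0.71, -0.3]]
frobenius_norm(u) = 0.49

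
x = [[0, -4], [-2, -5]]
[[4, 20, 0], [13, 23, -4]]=x @ [[-4, 1, 2], [-1, -5, 0]]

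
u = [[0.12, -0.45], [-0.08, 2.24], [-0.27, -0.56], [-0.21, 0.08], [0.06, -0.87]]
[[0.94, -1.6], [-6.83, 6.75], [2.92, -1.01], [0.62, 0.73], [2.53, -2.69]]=u @ [[-4.17, -2.34], [-3.2, 2.93]]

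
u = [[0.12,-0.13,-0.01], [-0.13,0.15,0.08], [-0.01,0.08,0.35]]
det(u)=-0.000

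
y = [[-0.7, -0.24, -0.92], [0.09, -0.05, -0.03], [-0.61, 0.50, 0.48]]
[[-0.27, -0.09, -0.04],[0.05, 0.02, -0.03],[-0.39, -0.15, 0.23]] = y@[[0.63, 0.23, -0.25], [0.23, 0.08, -0.10], [-0.25, -0.1, 0.26]]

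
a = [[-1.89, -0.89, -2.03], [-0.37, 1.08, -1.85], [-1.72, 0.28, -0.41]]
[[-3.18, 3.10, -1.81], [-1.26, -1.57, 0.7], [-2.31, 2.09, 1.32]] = a @ [[1.24, -1.52, -0.67], [-0.02, -1.24, 1.72], [0.42, 0.43, 0.76]]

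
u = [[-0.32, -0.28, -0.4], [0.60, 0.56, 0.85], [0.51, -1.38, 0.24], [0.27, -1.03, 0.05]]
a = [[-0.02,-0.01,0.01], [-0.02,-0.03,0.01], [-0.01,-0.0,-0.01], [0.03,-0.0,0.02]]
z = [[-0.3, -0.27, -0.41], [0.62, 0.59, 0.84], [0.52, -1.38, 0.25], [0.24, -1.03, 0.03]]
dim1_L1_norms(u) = [1.0, 2.01, 2.13, 1.35]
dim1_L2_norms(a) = [0.02, 0.04, 0.01, 0.04]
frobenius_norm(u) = 2.26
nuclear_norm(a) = 0.09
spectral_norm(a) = 0.05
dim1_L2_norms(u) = [0.58, 1.18, 1.49, 1.07]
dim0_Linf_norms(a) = [0.03, 0.03, 0.02]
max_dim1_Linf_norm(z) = 1.38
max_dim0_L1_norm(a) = 0.08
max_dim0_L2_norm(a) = 0.04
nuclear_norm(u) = 3.16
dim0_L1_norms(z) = [1.68, 3.27, 1.53]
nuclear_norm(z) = 3.15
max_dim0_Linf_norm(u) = 1.38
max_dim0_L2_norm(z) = 1.84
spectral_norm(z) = 1.87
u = a + z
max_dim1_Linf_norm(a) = 0.03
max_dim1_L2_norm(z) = 1.5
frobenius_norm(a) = 0.06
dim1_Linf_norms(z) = [0.41, 0.84, 1.38, 1.03]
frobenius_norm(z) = 2.26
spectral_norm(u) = 1.86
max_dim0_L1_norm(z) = 3.27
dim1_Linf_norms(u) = [0.4, 0.85, 1.38, 1.03]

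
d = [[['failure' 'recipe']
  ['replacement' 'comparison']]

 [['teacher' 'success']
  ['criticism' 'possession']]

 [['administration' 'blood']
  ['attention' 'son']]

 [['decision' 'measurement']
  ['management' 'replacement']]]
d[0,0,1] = 'recipe'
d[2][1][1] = 'son'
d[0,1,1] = 'comparison'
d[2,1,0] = 'attention'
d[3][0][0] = 'decision'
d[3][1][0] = 'management'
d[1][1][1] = 'possession'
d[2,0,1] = 'blood'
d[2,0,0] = 'administration'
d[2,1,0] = 'attention'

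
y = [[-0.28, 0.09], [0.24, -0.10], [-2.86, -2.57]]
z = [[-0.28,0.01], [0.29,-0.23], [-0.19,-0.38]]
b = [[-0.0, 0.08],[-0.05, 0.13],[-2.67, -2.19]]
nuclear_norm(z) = 0.89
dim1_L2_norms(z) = [0.28, 0.37, 0.42]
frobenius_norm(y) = 3.87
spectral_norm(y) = 3.85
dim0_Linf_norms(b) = [2.67, 2.19]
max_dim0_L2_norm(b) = 2.67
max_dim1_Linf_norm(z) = 0.38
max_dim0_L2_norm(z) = 0.45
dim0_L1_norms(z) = [0.76, 0.62]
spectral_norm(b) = 3.45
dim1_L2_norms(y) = [0.29, 0.26, 3.85]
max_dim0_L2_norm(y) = 2.88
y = b + z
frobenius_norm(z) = 0.63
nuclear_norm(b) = 3.60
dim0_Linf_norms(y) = [2.86, 2.57]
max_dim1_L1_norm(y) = 5.43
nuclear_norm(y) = 4.20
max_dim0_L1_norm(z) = 0.76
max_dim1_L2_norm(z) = 0.42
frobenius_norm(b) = 3.46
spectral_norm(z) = 0.45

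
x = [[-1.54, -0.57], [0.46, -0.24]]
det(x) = 0.63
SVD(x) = [[-0.98, 0.22], [0.22, 0.98]] @ diag([1.6805858714942894, 0.3759403257616562]) @ [[0.95, 0.30],  [0.3, -0.95]]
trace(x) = -1.78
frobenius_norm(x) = 1.72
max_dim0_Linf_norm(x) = 1.54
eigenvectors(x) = [[-0.92, 0.48], [0.40, -0.88]]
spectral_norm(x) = 1.68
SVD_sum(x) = [[-1.56, -0.49], [0.35, 0.11]] + [[0.02,-0.08], [0.11,-0.35]]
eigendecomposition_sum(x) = [[-1.69,-0.92],  [0.74,0.40]] + [[0.15,  0.35], [-0.28,  -0.64]]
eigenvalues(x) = [-1.29, -0.49]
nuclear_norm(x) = 2.06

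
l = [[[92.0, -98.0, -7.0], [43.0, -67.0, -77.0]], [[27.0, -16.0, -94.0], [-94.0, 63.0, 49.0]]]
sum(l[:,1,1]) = -4.0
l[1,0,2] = -94.0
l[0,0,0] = 92.0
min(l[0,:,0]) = 43.0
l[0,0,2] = -7.0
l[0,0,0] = 92.0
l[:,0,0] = [92.0, 27.0]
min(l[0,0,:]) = -98.0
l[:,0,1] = [-98.0, -16.0]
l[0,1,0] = 43.0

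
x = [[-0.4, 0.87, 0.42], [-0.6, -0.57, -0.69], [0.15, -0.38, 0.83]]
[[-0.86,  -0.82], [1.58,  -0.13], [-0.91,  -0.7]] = x @ [[-0.56, 1.26], [-0.63, 0.13], [-1.28, -1.01]]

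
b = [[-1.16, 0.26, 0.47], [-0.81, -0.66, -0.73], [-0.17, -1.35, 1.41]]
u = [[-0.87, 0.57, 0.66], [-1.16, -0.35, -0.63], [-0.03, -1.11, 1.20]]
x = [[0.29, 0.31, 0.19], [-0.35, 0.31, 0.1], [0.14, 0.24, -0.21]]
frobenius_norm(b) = 2.66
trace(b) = -0.41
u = x + b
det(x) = -0.07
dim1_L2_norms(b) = [1.28, 1.27, 1.96]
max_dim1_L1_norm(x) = 0.79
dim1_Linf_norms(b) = [1.16, 0.81, 1.41]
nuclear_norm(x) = 1.27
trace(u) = -0.02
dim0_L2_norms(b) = [1.42, 1.53, 1.66]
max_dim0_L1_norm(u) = 2.49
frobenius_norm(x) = 0.75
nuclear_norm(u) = 4.20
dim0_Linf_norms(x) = [0.35, 0.31, 0.21]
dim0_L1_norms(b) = [2.14, 2.27, 2.61]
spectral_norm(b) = 1.99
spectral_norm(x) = 0.51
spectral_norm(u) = 1.67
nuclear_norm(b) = 4.47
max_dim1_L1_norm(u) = 2.34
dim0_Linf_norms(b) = [1.16, 1.35, 1.41]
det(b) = 3.01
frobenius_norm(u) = 2.46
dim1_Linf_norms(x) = [0.31, 0.35, 0.24]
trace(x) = 0.39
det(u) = 2.62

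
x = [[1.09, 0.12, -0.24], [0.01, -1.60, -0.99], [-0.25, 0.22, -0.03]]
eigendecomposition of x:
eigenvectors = [[0.98, 0.19, -0.06], [0.07, -0.58, 0.98], [-0.19, 0.79, -0.17]]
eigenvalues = [1.15, -0.25, -1.43]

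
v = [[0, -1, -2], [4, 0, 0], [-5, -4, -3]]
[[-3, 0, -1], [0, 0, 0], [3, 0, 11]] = v @ [[0, 0, 0], [-3, 0, -5], [3, 0, 3]]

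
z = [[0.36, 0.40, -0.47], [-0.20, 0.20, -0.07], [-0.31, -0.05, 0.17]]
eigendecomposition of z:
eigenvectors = [[-0.75, 0.33, 0.16], [0.32, 0.58, -0.78], [0.57, 0.75, -0.61]]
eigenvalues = [0.55, -0.01, 0.19]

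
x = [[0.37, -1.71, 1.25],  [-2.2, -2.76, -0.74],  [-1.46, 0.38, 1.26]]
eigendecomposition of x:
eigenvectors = [[(-0.38+0j), -0.01-0.62j, (-0.01+0.62j)], [-0.93+0.00j, (-0+0.34j), -0.00-0.34j], [-0.04+0.00j, (0.71+0j), (0.71-0j)]]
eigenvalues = [(-3.69+0j), (1.28+1.45j), (1.28-1.45j)]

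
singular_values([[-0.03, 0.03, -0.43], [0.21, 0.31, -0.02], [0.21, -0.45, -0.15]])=[0.57, 0.43, 0.29]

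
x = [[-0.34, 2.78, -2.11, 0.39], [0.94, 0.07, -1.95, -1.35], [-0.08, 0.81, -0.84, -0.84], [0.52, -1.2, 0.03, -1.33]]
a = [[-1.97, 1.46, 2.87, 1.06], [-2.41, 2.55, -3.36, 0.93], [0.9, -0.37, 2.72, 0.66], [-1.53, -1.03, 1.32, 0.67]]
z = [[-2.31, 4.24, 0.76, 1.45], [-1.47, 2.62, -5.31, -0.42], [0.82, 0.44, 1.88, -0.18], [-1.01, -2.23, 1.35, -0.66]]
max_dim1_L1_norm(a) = 9.25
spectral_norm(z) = 7.00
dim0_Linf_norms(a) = [2.41, 2.55, 3.36, 1.06]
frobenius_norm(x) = 4.95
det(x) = 0.02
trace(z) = 1.53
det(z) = 48.20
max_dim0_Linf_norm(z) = 5.31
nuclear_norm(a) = 12.36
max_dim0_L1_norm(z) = 9.53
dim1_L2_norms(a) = [3.92, 4.95, 2.96, 2.36]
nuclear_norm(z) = 14.51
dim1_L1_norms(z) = [8.76, 9.82, 3.32, 5.25]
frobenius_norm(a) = 7.36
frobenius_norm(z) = 8.72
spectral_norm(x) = 4.02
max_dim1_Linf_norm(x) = 2.78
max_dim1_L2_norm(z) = 6.12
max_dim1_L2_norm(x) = 3.53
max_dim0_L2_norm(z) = 5.84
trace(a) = 3.97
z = a + x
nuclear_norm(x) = 7.51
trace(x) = -2.44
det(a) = -27.43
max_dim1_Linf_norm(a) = 3.36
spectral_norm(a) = 5.68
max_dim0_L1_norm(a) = 10.27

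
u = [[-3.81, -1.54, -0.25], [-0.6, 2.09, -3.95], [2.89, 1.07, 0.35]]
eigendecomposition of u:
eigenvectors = [[-0.76, 0.36, -0.28], [0.35, -0.8, 0.95], [0.55, -0.48, 0.17]]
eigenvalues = [-2.92, -0.01, 1.56]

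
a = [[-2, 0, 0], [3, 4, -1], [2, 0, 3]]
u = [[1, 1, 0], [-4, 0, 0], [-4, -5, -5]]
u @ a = [[1, 4, -1], [8, 0, 0], [-17, -20, -10]]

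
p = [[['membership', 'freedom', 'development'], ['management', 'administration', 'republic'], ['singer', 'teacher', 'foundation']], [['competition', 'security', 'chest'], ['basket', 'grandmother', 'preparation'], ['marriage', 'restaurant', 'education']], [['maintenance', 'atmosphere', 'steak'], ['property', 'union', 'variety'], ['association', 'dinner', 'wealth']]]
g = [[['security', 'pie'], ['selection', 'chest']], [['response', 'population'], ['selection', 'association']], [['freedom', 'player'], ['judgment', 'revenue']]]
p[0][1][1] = 'administration'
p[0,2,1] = 'teacher'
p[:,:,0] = [['membership', 'management', 'singer'], ['competition', 'basket', 'marriage'], ['maintenance', 'property', 'association']]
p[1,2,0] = 'marriage'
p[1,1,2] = 'preparation'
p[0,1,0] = 'management'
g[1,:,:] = [['response', 'population'], ['selection', 'association']]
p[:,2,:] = [['singer', 'teacher', 'foundation'], ['marriage', 'restaurant', 'education'], ['association', 'dinner', 'wealth']]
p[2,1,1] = 'union'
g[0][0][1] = 'pie'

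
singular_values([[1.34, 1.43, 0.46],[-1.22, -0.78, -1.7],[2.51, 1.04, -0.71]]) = [3.62, 1.87, 0.58]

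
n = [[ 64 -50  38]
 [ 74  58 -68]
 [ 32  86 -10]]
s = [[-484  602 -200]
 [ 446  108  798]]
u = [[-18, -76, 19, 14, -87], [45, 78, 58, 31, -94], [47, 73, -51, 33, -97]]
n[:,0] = [64, 74, 32]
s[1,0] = 446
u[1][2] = 58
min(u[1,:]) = -94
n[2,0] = 32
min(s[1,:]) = 108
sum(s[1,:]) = 1352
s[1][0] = 446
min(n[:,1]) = -50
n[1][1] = 58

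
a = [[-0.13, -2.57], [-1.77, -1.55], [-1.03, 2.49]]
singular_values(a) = [3.9, 2.05]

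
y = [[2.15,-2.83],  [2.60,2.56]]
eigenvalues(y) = [(2.36+2.7j), (2.36-2.7j)]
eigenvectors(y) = [[0.72+0.00j,  (0.72-0j)], [-0.05-0.69j,  -0.05+0.69j]]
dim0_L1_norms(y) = [4.75, 5.39]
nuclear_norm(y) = 7.19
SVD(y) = [[-0.63,0.78], [0.78,0.63]] @ diag([3.8291107810026883, 3.3590044100609613]) @ [[0.17,0.99], [0.99,-0.17]]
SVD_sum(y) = [[-0.42, -2.38], [0.51, 2.92]] + [[2.57, -0.45], [2.09, -0.36]]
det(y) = 12.86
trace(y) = 4.71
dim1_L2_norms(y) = [3.55, 3.65]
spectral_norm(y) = 3.83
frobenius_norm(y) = 5.09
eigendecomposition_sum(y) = [[1.08+1.44j,(-1.42+1.23j)], [(1.3-1.13j),1.28+1.26j]] + [[(1.08-1.44j), (-1.42-1.23j)],  [1.30+1.13j, (1.28-1.26j)]]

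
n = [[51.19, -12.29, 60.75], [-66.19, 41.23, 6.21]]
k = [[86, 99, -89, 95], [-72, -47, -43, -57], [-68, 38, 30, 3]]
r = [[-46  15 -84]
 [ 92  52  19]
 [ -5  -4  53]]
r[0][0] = -46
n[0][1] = -12.29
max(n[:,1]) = 41.23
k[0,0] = 86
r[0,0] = -46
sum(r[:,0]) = 41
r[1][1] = 52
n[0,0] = 51.19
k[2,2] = 30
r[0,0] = -46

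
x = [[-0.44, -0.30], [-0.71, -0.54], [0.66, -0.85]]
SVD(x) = [[-0.17,-0.48],  [-0.24,-0.83],  [0.96,-0.29]] @ diag([1.0800834538748652, 1.0348042001585334]) @ [[0.81, -0.59], [0.59, 0.81]]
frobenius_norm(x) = 1.50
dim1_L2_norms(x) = [0.53, 0.89, 1.08]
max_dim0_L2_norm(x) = 1.06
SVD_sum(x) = [[-0.14, 0.11], [-0.21, 0.15], [0.84, -0.61]] + [[-0.30, -0.41],[-0.50, -0.69],[-0.18, -0.24]]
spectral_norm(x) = 1.08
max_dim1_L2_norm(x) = 1.08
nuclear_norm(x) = 2.11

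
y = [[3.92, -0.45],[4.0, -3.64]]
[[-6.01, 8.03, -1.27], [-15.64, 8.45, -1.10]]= y @ [[-1.19, 2.04, -0.33], [2.99, -0.08, -0.06]]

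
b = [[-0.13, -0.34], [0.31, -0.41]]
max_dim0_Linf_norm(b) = 0.41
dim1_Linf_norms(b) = [0.34, 0.41]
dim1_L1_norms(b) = [0.47, 0.72]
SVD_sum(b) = [[0.1, -0.25], [0.19, -0.46]] + [[-0.23, -0.09],[0.12, 0.05]]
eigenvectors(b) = [[0.72+0.00j, (0.72-0j)], [(0.3-0.62j), 0.30+0.62j]]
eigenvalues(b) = [(-0.27+0.29j), (-0.27-0.29j)]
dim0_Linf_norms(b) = [0.31, 0.41]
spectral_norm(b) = 0.56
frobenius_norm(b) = 0.63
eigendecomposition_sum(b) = [[-0.06+0.21j, (-0.17-0.16j)], [(0.16+0.14j), -0.20+0.08j]] + [[-0.06-0.21j, -0.17+0.16j], [(0.16-0.14j), (-0.2-0.08j)]]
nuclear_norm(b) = 0.85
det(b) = 0.16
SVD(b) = [[0.47, 0.88],[0.88, -0.47]] @ diag([0.5633234671697471, 0.2817209103631727]) @ [[0.38, -0.93], [-0.93, -0.38]]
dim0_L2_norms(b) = [0.34, 0.53]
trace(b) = -0.54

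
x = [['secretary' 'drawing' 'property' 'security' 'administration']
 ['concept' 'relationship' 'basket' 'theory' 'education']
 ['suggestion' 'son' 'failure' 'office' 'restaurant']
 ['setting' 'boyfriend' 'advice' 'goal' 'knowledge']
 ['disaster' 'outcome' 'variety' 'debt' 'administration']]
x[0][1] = 'drawing'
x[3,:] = ['setting', 'boyfriend', 'advice', 'goal', 'knowledge']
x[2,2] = 'failure'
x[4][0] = 'disaster'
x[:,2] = ['property', 'basket', 'failure', 'advice', 'variety']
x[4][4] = 'administration'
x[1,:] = ['concept', 'relationship', 'basket', 'theory', 'education']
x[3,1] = 'boyfriend'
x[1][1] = 'relationship'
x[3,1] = 'boyfriend'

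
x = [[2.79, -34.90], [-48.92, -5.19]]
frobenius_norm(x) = 60.38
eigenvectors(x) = [[0.68,0.61],[-0.73,0.79]]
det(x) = -1721.79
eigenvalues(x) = [40.31, -42.71]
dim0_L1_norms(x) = [51.71, 40.09]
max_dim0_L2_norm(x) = 49.0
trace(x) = -2.40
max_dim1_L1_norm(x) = 54.11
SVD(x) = [[0.04,1.0], [1.0,-0.04]] @ diag([49.21147234510173, 34.98753477493502]) @ [[-0.99, -0.13],[0.13, -0.99]]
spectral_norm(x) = 49.21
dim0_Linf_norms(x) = [48.92, 34.9]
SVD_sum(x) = [[-1.82, -0.24],[-48.75, -6.48]] + [[4.61, -34.66], [-0.17, 1.29]]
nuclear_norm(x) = 84.20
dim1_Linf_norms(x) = [34.9, 48.92]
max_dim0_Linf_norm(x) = 48.92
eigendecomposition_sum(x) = [[22.09, -16.95], [-23.75, 18.22]] + [[-19.30, -17.95], [-25.17, -23.41]]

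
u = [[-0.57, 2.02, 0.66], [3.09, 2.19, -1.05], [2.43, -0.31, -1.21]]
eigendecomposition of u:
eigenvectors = [[-0.53,0.42,-0.45], [0.45,-0.17,-0.87], [0.72,0.89,-0.17]]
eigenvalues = [-3.18, 0.0, 3.58]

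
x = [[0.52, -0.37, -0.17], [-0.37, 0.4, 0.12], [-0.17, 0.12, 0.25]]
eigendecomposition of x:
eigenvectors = [[0.73, -0.67, 0.12], [-0.61, -0.72, -0.33], [-0.3, -0.17, 0.94]]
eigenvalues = [0.9, 0.08, 0.19]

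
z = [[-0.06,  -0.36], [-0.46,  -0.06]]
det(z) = -0.16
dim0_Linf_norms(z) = [0.46, 0.36]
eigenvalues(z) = [0.35, -0.47]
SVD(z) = [[-0.42, -0.91], [-0.91, 0.42]] @ diag([0.48810249675906664, 0.33189750324093337]) @ [[0.91, 0.42], [-0.42, 0.91]]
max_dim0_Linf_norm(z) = 0.46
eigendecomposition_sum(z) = [[0.17, -0.15], [-0.2, 0.17]] + [[-0.23, -0.21], [-0.26, -0.23]]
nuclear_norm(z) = 0.82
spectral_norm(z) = 0.49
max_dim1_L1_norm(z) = 0.52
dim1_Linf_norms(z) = [0.36, 0.46]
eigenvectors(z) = [[0.66,0.66], [-0.75,0.75]]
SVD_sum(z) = [[-0.19, -0.09], [-0.4, -0.19]] + [[0.13, -0.27], [-0.06, 0.13]]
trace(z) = -0.12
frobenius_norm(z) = 0.59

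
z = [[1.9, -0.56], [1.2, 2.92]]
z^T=[[1.90,1.20], [-0.56,2.92]]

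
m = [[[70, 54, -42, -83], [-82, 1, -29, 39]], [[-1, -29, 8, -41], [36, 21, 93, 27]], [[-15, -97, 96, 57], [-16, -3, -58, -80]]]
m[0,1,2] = -29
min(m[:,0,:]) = -97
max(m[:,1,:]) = 93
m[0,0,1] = 54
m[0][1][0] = -82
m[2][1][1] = -3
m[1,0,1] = -29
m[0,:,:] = [[70, 54, -42, -83], [-82, 1, -29, 39]]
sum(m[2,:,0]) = -31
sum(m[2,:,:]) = -116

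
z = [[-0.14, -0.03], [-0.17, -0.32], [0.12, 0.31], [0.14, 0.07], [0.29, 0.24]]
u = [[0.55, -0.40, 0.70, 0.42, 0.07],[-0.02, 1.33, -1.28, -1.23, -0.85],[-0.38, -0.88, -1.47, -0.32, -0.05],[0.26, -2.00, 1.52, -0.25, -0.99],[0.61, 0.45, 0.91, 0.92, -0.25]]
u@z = [[0.15, 0.37], [-0.80, -1.11], [-0.03, -0.20], [0.16, 0.85], [0.0, 0.12]]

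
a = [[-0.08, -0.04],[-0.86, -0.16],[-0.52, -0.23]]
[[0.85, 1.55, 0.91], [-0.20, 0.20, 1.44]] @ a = [[-1.87, -0.49],[-0.9, -0.36]]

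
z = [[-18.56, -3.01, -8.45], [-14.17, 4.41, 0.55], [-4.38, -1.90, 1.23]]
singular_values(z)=[24.57, 7.57, 2.99]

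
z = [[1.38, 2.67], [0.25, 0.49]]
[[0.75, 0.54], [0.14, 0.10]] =z@[[0.72, -0.09], [-0.09, 0.25]]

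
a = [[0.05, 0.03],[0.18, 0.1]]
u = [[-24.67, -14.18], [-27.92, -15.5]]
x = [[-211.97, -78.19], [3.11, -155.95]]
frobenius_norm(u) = 42.77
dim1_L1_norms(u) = [38.85, 43.42]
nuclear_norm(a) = 0.22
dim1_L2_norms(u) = [28.45, 31.93]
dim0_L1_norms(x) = [215.08, 234.14]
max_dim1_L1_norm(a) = 0.28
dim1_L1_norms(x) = [290.16, 159.06]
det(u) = -13.52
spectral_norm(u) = 42.77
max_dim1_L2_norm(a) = 0.21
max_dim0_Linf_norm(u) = 27.92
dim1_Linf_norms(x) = [211.97, 155.95]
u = x @ a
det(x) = 33299.89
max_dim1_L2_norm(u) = 31.93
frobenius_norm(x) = 274.55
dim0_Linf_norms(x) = [211.97, 155.95]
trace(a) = 0.15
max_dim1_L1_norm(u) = 43.42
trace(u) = -40.17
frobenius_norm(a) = 0.21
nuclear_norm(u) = 43.09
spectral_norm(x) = 235.24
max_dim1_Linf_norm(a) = 0.18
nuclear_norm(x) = 376.80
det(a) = -0.00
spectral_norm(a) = 0.21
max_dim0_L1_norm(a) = 0.23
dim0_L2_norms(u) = [37.26, 21.01]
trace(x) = -367.92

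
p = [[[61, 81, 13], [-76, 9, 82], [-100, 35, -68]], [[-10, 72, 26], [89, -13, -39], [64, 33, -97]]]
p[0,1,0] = -76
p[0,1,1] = 9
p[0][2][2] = -68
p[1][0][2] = 26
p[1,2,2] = -97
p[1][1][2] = -39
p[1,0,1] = 72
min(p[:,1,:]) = -76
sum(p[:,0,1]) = 153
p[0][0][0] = 61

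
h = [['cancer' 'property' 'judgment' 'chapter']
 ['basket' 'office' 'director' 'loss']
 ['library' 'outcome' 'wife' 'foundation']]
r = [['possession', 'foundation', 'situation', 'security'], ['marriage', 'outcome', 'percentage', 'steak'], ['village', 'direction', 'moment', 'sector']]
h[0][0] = 'cancer'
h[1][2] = 'director'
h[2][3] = 'foundation'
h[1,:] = ['basket', 'office', 'director', 'loss']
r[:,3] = ['security', 'steak', 'sector']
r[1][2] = 'percentage'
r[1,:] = ['marriage', 'outcome', 'percentage', 'steak']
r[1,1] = 'outcome'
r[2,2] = 'moment'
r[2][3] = 'sector'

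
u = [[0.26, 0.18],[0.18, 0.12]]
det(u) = -0.00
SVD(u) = [[-0.83, -0.56],[-0.56, 0.83]] @ diag([0.3831320791582796, 0.003132079158279665]) @ [[-0.83, -0.56], [0.56, -0.83]]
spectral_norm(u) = 0.38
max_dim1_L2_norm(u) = 0.32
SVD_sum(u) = [[0.26, 0.18], [0.18, 0.12]] + [[-0.00, 0.00], [0.00, -0.00]]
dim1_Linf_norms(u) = [0.26, 0.18]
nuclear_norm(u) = 0.39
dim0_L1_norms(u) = [0.44, 0.3]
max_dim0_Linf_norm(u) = 0.26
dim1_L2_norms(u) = [0.32, 0.22]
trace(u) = 0.38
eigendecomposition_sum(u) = [[0.26, 0.18], [0.18, 0.12]] + [[-0.00, 0.0], [0.0, -0.0]]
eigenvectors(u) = [[0.83, -0.56], [0.56, 0.83]]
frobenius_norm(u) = 0.38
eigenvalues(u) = [0.38, -0.0]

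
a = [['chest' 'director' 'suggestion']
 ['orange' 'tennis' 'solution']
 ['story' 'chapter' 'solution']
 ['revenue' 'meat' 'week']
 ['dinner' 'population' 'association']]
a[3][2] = 'week'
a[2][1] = 'chapter'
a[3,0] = 'revenue'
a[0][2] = 'suggestion'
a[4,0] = 'dinner'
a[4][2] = 'association'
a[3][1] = 'meat'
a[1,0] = 'orange'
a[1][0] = 'orange'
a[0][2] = 'suggestion'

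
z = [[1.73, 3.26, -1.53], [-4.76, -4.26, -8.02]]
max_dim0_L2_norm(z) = 8.16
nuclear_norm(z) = 14.16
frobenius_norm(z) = 11.00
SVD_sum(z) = [[0.53, 0.5, 0.85], [-4.89, -4.56, -7.76]] + [[1.2, 2.76, -2.38], [0.13, 0.3, -0.26]]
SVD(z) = [[-0.11, 0.99], [0.99, 0.11]] @ diag([10.305394537427286, 3.858217649117764]) @ [[-0.48, -0.45, -0.76], [0.31, 0.72, -0.62]]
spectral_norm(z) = 10.31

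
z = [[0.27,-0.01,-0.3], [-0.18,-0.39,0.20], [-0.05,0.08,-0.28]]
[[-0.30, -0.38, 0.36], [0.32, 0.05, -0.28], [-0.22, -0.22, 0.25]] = z @ [[-0.28, -0.28, 0.32], [-0.29, 0.52, 0.11], [0.77, 1.0, -0.92]]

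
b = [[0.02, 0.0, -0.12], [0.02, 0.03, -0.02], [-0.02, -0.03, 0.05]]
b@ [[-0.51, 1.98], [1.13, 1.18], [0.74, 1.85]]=[[-0.10, -0.18],[0.01, 0.04],[0.01, 0.02]]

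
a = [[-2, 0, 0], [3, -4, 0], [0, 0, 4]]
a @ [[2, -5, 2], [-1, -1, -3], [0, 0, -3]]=[[-4, 10, -4], [10, -11, 18], [0, 0, -12]]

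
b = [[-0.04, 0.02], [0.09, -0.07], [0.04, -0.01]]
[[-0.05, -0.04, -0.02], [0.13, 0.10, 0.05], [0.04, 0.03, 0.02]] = b@[[0.72, 0.7, 0.42], [-0.89, -0.48, -0.19]]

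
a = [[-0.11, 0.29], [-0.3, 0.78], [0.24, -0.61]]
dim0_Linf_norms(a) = [0.3, 0.78]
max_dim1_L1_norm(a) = 1.08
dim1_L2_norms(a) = [0.31, 0.84, 0.66]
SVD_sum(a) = [[-0.11, 0.29],[-0.30, 0.78],[0.24, -0.61]] + [[0.0,0.00], [0.00,0.0], [0.00,0.00]]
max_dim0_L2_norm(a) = 1.03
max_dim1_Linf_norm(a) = 0.78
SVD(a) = [[-0.28,-0.47], [-0.76,-0.43], [0.59,-0.77]] @ diag([1.1064715587292966, 0.004548595734936495]) @ [[0.36, -0.93], [-0.93, -0.36]]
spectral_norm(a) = 1.11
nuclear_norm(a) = 1.11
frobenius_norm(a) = 1.11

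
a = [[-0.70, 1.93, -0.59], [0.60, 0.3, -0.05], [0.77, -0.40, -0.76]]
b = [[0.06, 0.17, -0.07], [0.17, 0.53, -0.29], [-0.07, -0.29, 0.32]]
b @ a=[[0.01,0.19,0.01], [-0.02,0.6,0.09], [0.12,-0.35,-0.19]]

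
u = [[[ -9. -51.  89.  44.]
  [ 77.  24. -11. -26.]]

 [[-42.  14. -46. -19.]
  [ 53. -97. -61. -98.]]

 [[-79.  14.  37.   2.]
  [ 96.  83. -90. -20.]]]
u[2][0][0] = -79.0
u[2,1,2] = -90.0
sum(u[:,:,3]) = -117.0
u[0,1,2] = -11.0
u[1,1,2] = -61.0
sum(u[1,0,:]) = -93.0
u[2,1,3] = -20.0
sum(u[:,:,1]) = -13.0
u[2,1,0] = 96.0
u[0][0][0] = -9.0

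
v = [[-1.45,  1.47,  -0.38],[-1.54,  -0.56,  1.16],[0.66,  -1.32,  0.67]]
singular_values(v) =[2.62, 2.05, 0.01]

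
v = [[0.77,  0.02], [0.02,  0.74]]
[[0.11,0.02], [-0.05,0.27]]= v @ [[0.14, 0.02], [-0.07, 0.36]]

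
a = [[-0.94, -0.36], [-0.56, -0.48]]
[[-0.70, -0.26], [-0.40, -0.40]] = a@[[0.78, -0.08],[-0.08, 0.92]]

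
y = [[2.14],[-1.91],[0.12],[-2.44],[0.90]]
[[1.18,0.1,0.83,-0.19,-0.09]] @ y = [[2.82]]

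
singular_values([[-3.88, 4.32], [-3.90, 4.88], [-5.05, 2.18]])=[9.92, 2.12]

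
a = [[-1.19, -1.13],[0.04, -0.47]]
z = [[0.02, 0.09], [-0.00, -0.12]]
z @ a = [[-0.02, -0.06], [-0.0, 0.06]]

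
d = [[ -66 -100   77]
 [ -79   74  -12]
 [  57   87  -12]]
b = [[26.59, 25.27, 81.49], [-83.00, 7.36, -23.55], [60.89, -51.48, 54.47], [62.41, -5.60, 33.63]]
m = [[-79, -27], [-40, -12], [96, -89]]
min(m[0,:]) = -79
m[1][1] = -12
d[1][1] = 74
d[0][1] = -100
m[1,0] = -40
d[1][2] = -12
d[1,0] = -79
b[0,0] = 26.59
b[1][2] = -23.55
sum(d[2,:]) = 132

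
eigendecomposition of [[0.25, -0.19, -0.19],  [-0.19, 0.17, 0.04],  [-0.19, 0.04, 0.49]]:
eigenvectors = [[-0.54, 0.68, 0.5], [0.29, 0.70, -0.65], [0.79, 0.21, 0.57]]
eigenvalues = [0.63, -0.0, 0.28]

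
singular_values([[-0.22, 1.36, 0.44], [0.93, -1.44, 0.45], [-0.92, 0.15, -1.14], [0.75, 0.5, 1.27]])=[2.35, 2.08, 0.0]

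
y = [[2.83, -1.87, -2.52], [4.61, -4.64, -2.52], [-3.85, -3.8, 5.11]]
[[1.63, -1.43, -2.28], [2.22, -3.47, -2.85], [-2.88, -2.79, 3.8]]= y@[[0.39, 0.04, -0.24], [0.04, 0.76, 0.05], [-0.24, 0.05, 0.60]]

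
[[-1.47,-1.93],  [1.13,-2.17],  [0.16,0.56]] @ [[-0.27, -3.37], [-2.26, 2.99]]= [[4.76, -0.82], [4.60, -10.30], [-1.31, 1.14]]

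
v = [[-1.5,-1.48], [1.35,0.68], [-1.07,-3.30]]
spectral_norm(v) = 4.15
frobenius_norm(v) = 4.33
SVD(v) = [[-0.49, 0.48], [0.30, -0.69], [-0.82, -0.54]] @ diag([4.15230401379574, 1.232303281264718]) @ [[0.49, 0.87], [-0.87, 0.49]]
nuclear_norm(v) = 5.38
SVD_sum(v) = [[-0.98, -1.77], [0.61, 1.09], [-1.65, -2.98]] + [[-0.52, 0.29], [0.74, -0.41], [0.58, -0.32]]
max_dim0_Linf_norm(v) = 3.3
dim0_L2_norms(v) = [2.28, 3.68]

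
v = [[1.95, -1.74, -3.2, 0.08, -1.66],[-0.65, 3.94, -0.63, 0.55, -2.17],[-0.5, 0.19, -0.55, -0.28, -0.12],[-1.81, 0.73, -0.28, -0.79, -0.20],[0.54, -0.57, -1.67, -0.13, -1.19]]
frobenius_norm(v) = 7.16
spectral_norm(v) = 5.14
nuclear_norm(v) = 11.91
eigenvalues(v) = [4.82, -2.11, 0.94, -0.01, -0.29]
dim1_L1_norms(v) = [8.63, 7.94, 1.64, 3.81, 4.1]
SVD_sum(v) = [[1.85,-2.83,-1.97,-0.05,-0.37], [-1.24,1.89,1.32,0.04,0.25], [-0.04,0.06,0.04,0.00,0.01], [-0.57,0.87,0.61,0.02,0.11], [0.76,-1.16,-0.81,-0.02,-0.15]] + [[0.13, 1.08, -1.18, 0.15, -1.34], [0.23, 1.94, -2.12, 0.28, -2.42], [0.03, 0.22, -0.24, 0.03, -0.28], [0.03, 0.25, -0.28, 0.04, -0.31], [0.09, 0.74, -0.81, 0.11, -0.92]] + [[-0.04, -0.01, -0.02, -0.03, 0.0], [0.36, 0.11, 0.18, 0.24, -0.01], [-0.51, -0.15, -0.25, -0.33, 0.01], [-1.27, -0.38, -0.63, -0.84, 0.03], [-0.29, -0.09, -0.15, -0.19, 0.01]] + [[0.01, 0.02, -0.04, 0.01, 0.05], [0.0, 0.0, -0.00, 0.0, 0.01], [0.02, 0.06, -0.1, 0.02, 0.14], [-0.00, -0.01, 0.02, -0.0, -0.03], [-0.02, -0.06, 0.09, -0.02, -0.13]] + [[0.0, 0.0, 0.0, -0.00, 0.0], [0.0, 0.00, 0.00, -0.0, 0.0], [-0.00, -0.00, -0.0, 0.0, -0.00], [0.00, 0.0, 0.00, -0.0, 0.00], [-0.0, -0.00, -0.00, 0.00, -0.00]]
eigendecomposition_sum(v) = [[0.78, -2.15, -0.38, -0.19, 0.57], [-1.35, 3.71, 0.66, 0.33, -0.99], [-0.10, 0.28, 0.05, 0.03, -0.08], [-0.43, 1.19, 0.21, 0.11, -0.32], [0.24, -0.65, -0.12, -0.06, 0.17]] + [[-0.2, -0.05, -1.26, -0.31, -0.72], [-0.08, -0.02, -0.48, -0.12, -0.27], [-0.12, -0.03, -0.76, -0.19, -0.43], [-0.29, -0.07, -1.81, -0.44, -1.03], [-0.19, -0.05, -1.2, -0.29, -0.68]] + [[1.36, 0.46, -1.55, 0.57, -1.50], [0.73, 0.25, -0.83, 0.31, -0.8], [-0.18, -0.06, 0.21, -0.08, 0.20], [-1.13, -0.38, 1.29, -0.48, 1.25], [0.36, 0.12, -0.41, 0.15, -0.40]] + [[0.0, 0.00, -0.01, 0.0, -0.01], [0.00, 0.00, -0.00, 0.0, -0.00], [0.0, 0.00, -0.00, 0.00, -0.0], [-0.01, -0.00, 0.01, -0.01, 0.01], [0.00, 0.00, -0.00, 0.0, -0.0]] + [[0.00, 0.00, 0.0, 0.00, -0.01], [0.05, 0.0, 0.02, 0.02, -0.1], [-0.09, -0.0, -0.04, -0.05, 0.19], [0.05, 0.0, 0.02, 0.03, -0.11], [0.14, 0.00, 0.06, 0.07, -0.28]]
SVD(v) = [[-0.76,-0.46,-0.03,0.26,-0.37], [0.51,-0.82,0.25,0.04,-0.04], [0.02,-0.09,-0.35,0.71,0.61], [0.24,-0.11,-0.88,-0.13,-0.38], [-0.31,-0.31,-0.2,-0.64,0.59]] @ diag([5.1409598698821375, 4.591185067616184, 1.9190502812359236, 0.25806038502412193, 0.0014652403085010912]) @ [[-0.47, 0.72, 0.5, 0.01, 0.09], [-0.06, -0.51, 0.56, -0.07, 0.64], [0.75, 0.23, 0.37, 0.5, -0.02], [0.10, 0.34, -0.53, 0.12, 0.76], [-0.45, -0.23, -0.10, 0.86, -0.04]]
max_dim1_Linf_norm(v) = 3.94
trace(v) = 3.36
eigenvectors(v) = [[-0.48,0.47,-0.70,-0.44,0.02], [0.82,0.18,-0.37,-0.23,0.27], [0.06,0.29,0.09,-0.11,-0.52], [0.26,0.68,0.58,0.86,0.3], [-0.14,0.45,-0.19,-0.04,0.75]]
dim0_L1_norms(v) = [5.45, 7.17, 6.33, 1.83, 5.34]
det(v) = -0.02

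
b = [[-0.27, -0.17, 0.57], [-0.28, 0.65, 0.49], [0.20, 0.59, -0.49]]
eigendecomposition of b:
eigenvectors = [[0.65, 0.90, 0.07], [0.32, 0.06, 0.91], [-0.69, 0.44, 0.41]]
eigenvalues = [-0.96, -0.0, 0.85]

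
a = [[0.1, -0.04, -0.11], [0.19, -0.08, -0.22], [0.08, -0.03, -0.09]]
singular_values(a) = [0.36, 0.0, 0.0]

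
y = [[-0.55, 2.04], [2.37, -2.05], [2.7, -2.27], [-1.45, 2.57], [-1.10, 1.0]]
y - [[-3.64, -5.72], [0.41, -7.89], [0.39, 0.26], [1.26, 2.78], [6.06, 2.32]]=[[3.09, 7.76],[1.96, 5.84],[2.31, -2.53],[-2.71, -0.21],[-7.16, -1.32]]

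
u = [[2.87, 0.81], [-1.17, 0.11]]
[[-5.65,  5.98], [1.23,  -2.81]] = u @ [[-1.28, 2.32], [-2.44, -0.84]]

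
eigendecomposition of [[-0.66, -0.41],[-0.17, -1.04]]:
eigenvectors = [[0.95, 0.62], [-0.31, 0.78]]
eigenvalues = [-0.52, -1.18]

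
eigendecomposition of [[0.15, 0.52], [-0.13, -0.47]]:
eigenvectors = [[0.97, -0.74], [-0.26, 0.68]]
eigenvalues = [0.01, -0.33]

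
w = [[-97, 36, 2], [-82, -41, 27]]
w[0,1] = 36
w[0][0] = -97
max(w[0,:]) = 36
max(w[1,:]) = 27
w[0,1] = 36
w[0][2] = 2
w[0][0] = -97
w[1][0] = -82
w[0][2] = 2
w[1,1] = -41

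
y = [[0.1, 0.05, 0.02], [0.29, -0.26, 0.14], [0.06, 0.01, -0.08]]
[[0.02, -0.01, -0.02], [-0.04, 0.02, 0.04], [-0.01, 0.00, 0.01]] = y @ [[0.03, -0.01, -0.04], [0.27, -0.11, -0.31], [0.17, -0.03, -0.18]]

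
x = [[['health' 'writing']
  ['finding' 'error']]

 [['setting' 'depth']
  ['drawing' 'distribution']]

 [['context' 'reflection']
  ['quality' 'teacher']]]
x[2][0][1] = 'reflection'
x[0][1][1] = 'error'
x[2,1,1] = 'teacher'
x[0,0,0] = 'health'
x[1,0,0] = 'setting'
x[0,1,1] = 'error'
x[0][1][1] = 'error'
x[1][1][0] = 'drawing'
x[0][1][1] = 'error'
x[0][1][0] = 'finding'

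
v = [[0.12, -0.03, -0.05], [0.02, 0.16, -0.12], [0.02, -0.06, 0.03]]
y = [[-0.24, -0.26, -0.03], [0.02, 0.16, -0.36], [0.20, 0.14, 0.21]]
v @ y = [[-0.04, -0.04, -0.0], [-0.03, 0.00, -0.08], [0.0, -0.01, 0.03]]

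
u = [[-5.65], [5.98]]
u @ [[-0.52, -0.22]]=[[2.94, 1.24], [-3.11, -1.32]]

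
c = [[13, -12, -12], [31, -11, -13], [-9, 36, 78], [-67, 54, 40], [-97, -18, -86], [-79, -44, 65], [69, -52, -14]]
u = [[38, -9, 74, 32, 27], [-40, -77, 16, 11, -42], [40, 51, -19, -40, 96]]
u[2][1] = 51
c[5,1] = -44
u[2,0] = 40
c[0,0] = 13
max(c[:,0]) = 69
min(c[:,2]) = -86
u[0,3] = 32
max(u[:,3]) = 32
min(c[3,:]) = -67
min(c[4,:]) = -97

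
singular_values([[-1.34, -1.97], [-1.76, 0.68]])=[2.47, 1.77]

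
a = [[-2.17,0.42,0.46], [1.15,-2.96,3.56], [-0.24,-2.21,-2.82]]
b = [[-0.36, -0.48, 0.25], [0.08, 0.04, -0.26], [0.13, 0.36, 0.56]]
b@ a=[[0.17, 0.72, -2.58], [-0.07, 0.49, 0.91], [-0.00, -2.25, -0.24]]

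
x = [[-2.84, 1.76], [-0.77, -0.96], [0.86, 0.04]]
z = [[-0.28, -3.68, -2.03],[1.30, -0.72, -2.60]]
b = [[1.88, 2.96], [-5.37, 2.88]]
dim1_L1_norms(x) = [4.6, 1.73, 0.9]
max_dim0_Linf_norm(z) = 3.68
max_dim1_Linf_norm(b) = 5.37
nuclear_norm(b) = 9.59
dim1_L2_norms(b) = [3.51, 6.09]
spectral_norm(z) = 4.70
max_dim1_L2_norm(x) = 3.34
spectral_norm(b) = 6.10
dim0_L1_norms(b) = [7.25, 5.84]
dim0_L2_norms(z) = [1.33, 3.75, 3.3]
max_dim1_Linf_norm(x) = 2.84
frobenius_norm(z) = 5.17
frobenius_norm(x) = 3.66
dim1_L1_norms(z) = [5.99, 4.62]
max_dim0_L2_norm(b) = 5.69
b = z @ x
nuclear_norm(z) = 6.85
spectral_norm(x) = 3.42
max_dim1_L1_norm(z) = 5.99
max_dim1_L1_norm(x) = 4.6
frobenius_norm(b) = 7.03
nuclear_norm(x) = 4.73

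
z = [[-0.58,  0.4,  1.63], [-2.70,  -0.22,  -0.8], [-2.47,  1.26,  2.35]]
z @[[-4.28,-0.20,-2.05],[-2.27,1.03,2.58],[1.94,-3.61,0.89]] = [[4.74, -5.36, 3.67], [10.5, 3.2, 4.26], [12.27, -6.69, 10.41]]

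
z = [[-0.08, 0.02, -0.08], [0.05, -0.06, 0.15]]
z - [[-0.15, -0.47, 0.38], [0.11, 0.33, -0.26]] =[[0.07, 0.49, -0.46], [-0.06, -0.39, 0.41]]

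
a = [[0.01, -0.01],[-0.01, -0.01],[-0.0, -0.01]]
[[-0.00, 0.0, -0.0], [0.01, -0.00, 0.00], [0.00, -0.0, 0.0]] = a @[[-0.47, 0.14, -0.03], [-0.22, 0.07, -0.01]]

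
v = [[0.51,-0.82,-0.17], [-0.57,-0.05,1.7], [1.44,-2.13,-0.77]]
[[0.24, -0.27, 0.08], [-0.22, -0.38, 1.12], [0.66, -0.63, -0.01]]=v @ [[0.44, -0.02, 0.02], [-0.02, 0.36, -0.22], [0.02, -0.22, 0.66]]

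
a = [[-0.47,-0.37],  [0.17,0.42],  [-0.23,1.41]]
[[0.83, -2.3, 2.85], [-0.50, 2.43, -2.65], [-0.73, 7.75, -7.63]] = a @ [[-1.2, 0.51, -1.60], [-0.71, 5.58, -5.67]]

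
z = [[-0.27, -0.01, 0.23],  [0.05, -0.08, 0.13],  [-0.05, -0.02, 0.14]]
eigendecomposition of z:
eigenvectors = [[0.92, -0.08, 0.41], [-0.37, -0.99, 0.63], [0.10, -0.12, 0.67]]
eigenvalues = [-0.24, -0.06, 0.09]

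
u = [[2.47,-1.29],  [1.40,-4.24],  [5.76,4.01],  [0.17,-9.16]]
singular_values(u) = [11.02, 6.27]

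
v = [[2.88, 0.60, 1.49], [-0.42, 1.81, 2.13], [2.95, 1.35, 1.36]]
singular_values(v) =[4.95, 2.55, 0.47]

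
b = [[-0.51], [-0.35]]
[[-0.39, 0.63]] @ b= [[-0.02]]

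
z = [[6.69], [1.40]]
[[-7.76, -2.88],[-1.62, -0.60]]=z @ [[-1.16, -0.43]]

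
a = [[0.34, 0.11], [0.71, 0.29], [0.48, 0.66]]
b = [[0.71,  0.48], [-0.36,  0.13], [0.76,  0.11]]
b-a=[[0.37, 0.37], [-1.07, -0.16], [0.28, -0.55]]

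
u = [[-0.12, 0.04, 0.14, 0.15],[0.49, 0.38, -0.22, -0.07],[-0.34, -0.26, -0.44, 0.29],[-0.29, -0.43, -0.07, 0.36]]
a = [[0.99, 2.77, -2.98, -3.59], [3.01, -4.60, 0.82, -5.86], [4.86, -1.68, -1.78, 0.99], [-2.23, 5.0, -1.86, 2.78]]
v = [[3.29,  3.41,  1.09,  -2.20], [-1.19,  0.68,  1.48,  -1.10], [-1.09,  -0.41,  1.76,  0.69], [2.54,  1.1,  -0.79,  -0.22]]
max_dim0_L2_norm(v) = 4.46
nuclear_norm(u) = 1.91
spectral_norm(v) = 5.93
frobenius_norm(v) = 6.86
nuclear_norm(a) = 21.31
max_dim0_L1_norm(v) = 8.11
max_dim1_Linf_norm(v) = 3.41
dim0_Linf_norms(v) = [3.29, 3.41, 1.76, 2.2]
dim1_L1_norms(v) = [9.99, 4.45, 3.95, 4.65]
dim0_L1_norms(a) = [11.09, 14.05, 7.44, 13.22]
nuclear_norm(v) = 10.39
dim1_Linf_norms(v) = [3.41, 1.48, 1.76, 2.54]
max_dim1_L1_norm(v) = 9.99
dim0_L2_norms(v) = [4.46, 3.67, 2.66, 2.56]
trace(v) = 5.51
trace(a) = -2.61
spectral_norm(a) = 10.37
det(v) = 0.20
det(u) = 0.02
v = a @ u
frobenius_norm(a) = 12.94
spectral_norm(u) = 1.01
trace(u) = 0.18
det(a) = 8.00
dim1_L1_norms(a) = [10.33, 14.29, 9.31, 11.87]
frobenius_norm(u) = 1.17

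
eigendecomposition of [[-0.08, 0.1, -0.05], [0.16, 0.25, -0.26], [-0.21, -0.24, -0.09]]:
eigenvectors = [[-0.21, -0.57, -0.05], [-0.85, 0.61, 0.50], [0.48, 0.56, 0.87]]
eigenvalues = [0.43, -0.14, -0.22]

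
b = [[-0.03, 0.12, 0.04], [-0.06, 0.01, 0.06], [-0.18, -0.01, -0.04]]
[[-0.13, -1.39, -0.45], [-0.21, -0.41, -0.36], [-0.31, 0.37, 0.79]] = b @[[2.02, -0.30, -2.48],[-0.11, -9.78, -1.66],[-1.39, -5.55, -8.14]]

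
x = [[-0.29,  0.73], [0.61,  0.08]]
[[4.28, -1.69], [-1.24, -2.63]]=x@[[-2.66,  -3.81], [4.81,  -3.83]]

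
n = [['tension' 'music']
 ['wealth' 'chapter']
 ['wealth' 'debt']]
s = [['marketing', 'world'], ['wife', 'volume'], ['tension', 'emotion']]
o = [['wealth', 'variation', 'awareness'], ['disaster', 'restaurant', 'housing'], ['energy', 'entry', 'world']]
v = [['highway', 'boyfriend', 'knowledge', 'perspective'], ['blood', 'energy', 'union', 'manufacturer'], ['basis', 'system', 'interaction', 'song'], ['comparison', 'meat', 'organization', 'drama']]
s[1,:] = ['wife', 'volume']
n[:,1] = ['music', 'chapter', 'debt']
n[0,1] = 'music'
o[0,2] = 'awareness'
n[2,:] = ['wealth', 'debt']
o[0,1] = 'variation'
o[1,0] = 'disaster'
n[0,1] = 'music'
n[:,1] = ['music', 'chapter', 'debt']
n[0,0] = 'tension'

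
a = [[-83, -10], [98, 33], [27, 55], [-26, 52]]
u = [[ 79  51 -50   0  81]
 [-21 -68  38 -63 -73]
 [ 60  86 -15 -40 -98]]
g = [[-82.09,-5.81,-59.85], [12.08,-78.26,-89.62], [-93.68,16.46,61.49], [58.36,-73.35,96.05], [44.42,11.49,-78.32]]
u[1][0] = -21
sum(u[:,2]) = -27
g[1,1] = -78.26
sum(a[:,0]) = 16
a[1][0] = 98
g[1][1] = -78.26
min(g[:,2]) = -89.62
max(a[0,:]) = -10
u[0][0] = 79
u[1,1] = -68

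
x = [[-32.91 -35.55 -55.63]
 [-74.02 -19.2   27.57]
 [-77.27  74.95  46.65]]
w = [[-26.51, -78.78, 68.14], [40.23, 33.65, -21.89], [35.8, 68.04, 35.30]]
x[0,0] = -32.91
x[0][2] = -55.63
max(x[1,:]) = 27.57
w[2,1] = 68.04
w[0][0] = -26.51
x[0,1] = -35.55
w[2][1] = 68.04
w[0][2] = 68.14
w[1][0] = 40.23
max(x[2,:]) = 74.95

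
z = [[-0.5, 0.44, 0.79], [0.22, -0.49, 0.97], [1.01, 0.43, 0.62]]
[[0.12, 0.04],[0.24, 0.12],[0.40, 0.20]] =z @[[0.21, 0.12], [0.08, 0.02], [0.24, 0.11]]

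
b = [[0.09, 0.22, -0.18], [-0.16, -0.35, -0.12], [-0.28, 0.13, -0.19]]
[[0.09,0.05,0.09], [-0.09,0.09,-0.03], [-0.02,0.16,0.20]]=b @ [[0.25,-0.31,-0.37], [0.20,0.01,0.33], [-0.14,-0.40,-0.26]]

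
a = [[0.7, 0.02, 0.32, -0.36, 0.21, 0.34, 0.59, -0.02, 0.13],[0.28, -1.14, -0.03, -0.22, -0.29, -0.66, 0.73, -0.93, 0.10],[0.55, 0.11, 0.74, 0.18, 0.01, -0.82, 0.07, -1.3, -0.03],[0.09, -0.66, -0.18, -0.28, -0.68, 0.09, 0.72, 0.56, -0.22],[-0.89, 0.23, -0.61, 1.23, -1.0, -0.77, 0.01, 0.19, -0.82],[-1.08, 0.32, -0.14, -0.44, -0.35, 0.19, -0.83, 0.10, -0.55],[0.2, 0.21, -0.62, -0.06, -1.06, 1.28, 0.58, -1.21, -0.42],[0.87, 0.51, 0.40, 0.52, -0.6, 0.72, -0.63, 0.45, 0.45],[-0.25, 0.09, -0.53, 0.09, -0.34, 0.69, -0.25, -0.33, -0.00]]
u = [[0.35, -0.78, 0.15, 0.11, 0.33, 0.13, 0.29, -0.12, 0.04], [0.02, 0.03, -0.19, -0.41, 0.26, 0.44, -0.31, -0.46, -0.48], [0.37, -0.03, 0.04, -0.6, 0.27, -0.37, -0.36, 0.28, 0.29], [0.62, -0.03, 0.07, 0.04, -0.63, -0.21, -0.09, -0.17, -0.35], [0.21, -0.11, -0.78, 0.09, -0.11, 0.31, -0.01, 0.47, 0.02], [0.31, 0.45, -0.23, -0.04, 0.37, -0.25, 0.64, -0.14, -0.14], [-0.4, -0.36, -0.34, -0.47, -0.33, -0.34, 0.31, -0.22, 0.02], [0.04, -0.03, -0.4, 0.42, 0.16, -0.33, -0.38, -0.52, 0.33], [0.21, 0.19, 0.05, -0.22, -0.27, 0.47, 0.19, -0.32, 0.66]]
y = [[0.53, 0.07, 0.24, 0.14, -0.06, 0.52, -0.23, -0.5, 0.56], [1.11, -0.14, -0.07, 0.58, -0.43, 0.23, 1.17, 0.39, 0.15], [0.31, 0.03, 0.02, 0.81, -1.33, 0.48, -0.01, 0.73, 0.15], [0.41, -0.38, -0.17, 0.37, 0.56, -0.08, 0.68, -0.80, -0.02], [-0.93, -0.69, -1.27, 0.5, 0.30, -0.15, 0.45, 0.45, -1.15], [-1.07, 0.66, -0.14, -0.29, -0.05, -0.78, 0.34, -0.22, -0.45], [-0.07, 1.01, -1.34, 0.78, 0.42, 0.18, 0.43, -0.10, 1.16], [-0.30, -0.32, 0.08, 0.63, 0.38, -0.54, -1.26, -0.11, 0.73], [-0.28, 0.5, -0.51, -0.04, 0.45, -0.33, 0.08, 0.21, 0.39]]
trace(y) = 1.01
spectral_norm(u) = 1.01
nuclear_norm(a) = 12.77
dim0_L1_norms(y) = [5.01, 3.8, 3.84, 4.14, 3.98, 3.29, 4.65, 3.51, 4.76]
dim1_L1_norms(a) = [2.69, 4.38, 3.81, 3.48, 5.75, 4.0, 5.64, 5.15, 2.57]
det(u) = -0.99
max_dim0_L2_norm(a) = 2.17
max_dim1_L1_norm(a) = 5.75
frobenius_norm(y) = 5.20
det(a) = 0.00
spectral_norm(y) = 2.73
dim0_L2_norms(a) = [1.92, 1.49, 1.38, 1.51, 1.82, 2.12, 1.7, 2.17, 1.2]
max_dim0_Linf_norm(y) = 1.34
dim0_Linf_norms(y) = [1.11, 1.01, 1.34, 0.81, 1.33, 0.78, 1.26, 0.8, 1.16]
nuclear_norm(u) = 8.99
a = y @ u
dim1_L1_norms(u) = [2.3, 2.6, 2.61, 2.21, 2.11, 2.57, 2.79, 2.61, 2.58]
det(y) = -0.00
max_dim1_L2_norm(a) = 2.28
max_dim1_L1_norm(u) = 2.79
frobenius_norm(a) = 5.19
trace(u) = 0.55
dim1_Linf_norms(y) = [0.56, 1.17, 1.33, 0.8, 1.27, 1.07, 1.34, 1.26, 0.51]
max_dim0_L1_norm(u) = 2.85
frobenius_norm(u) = 3.00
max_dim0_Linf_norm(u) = 0.78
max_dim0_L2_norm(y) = 2.0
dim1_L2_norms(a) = [1.12, 1.83, 1.81, 1.38, 2.24, 1.63, 2.28, 1.77, 1.06]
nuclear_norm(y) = 12.78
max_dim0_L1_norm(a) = 5.56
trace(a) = 0.24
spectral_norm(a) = 2.73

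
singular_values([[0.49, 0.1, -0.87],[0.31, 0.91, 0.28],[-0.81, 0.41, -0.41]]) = [1.0, 1.0, 0.99]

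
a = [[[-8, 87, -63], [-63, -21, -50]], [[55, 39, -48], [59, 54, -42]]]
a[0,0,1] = 87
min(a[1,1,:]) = -42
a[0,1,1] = -21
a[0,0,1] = 87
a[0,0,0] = -8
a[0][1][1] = -21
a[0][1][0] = -63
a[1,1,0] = 59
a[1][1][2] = -42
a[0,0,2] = -63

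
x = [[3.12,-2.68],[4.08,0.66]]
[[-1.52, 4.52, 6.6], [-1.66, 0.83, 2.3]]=x @ [[-0.42, 0.40, 0.81], [0.08, -1.22, -1.52]]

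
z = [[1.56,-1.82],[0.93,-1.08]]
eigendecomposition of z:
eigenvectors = [[0.86, 0.76], [0.52, 0.65]]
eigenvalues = [0.46, 0.02]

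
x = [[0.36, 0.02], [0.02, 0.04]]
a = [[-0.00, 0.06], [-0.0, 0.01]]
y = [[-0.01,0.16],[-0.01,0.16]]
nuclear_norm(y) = 0.23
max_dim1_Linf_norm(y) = 0.16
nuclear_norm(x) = 0.40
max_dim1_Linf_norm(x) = 0.36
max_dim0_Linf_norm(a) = 0.06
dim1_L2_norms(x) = [0.36, 0.04]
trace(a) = 0.01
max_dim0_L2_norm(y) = 0.23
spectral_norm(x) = 0.36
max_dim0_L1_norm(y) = 0.32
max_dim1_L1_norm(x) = 0.38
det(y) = 0.00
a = x @ y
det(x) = 0.01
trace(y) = 0.15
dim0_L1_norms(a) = [0.0, 0.07]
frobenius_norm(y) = 0.23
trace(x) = 0.40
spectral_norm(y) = 0.23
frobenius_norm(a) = 0.06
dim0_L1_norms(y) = [0.02, 0.32]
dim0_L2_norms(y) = [0.01, 0.23]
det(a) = 0.00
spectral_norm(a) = 0.06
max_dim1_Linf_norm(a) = 0.06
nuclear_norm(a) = 0.06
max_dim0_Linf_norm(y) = 0.16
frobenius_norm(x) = 0.36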